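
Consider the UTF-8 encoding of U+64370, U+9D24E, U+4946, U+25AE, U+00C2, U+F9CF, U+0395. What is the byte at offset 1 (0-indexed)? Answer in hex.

0xA4

U+64370 → 4-byte form F1 A4 8D B0 at offsets 0–3.
Offset 1 falls in char 1's range; it's byte 2 of F1 A4 8D B0 = 0xA4.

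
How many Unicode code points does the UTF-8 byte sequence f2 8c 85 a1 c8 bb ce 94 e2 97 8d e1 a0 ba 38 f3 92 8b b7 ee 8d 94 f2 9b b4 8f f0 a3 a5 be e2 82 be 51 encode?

12

Byte at offset 0: 0xF2 = 11110010 → 4-byte char (#1). Advance 4.
Byte at offset 4: 0xC8 = 11001000 → 2-byte char (#2). Advance 2.
Byte at offset 6: 0xCE = 11001110 → 2-byte char (#3). Advance 2.
Byte at offset 8: 0xE2 = 11100010 → 3-byte char (#4). Advance 3.
Byte at offset 11: 0xE1 = 11100001 → 3-byte char (#5). Advance 3.
Byte at offset 14: 0x38 = 00111000 → 1-byte char (#6). Advance 1.
Byte at offset 15: 0xF3 = 11110011 → 4-byte char (#7). Advance 4.
Byte at offset 19: 0xEE = 11101110 → 3-byte char (#8). Advance 3.
Byte at offset 22: 0xF2 = 11110010 → 4-byte char (#9). Advance 4.
Byte at offset 26: 0xF0 = 11110000 → 4-byte char (#10). Advance 4.
Byte at offset 30: 0xE2 = 11100010 → 3-byte char (#11). Advance 3.
Byte at offset 33: 0x51 = 01010001 → 1-byte char (#12). Advance 1.
Reached end at offset 34 after 12 code points.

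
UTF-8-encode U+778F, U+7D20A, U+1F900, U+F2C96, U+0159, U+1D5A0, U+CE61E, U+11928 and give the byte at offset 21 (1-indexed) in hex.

1-indexed offset 21 is 0-indexed offset 20.
U+778F → 3-byte form E7 9E 8F at offsets 0–2.
U+7D20A → 4-byte form F1 BD 88 8A at offsets 3–6.
U+1F900 → 4-byte form F0 9F A4 80 at offsets 7–10.
U+F2C96 → 4-byte form F3 B2 B2 96 at offsets 11–14.
U+0159 → 2-byte form C5 99 at offsets 15–16.
U+1D5A0 → 4-byte form F0 9D 96 A0 at offsets 17–20.
Offset 20 falls in char 6's range; it's byte 4 of F0 9D 96 A0 = 0xA0.

0xA0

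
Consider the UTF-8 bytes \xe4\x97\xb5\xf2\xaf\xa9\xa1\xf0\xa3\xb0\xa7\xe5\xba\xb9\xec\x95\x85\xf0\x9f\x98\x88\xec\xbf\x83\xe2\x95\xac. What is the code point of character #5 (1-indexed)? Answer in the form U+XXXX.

Offset 0: leading byte 0xE4 = 11100100 → 3-byte char #1 = E4 97 B5.
Offset 3: leading byte 0xF2 = 11110010 → 4-byte char #2 = F2 AF A9 A1.
Offset 7: leading byte 0xF0 = 11110000 → 4-byte char #3 = F0 A3 B0 A7.
Offset 11: leading byte 0xE5 = 11100101 → 3-byte char #4 = E5 BA B9.
Offset 14: leading byte 0xEC = 11101100 → 3-byte char #5 = EC 95 85.
Leading byte 0xEC = 11101100 matches 1110xxxx → 3-byte sequence.
Byte 1: 0xEC = 11101100, payload 1100 (4 bits).
Byte 2: 0x95 = 10010101 (10xxxxxx ✓), payload 010101.
Byte 3: 0x85 = 10000101 (10xxxxxx ✓), payload 000101.
Concatenate: 1100010101000101 = 0xC545 (16 bits → U+C545).

U+C545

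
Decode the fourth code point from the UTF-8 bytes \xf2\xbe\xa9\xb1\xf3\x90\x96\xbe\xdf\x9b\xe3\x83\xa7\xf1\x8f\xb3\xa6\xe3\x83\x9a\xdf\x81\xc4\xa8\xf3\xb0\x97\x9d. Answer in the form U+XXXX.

Offset 0: leading byte 0xF2 = 11110010 → 4-byte char #1 = F2 BE A9 B1.
Offset 4: leading byte 0xF3 = 11110011 → 4-byte char #2 = F3 90 96 BE.
Offset 8: leading byte 0xDF = 11011111 → 2-byte char #3 = DF 9B.
Offset 10: leading byte 0xE3 = 11100011 → 3-byte char #4 = E3 83 A7.
Leading byte 0xE3 = 11100011 matches 1110xxxx → 3-byte sequence.
Byte 1: 0xE3 = 11100011, payload 0011 (4 bits).
Byte 2: 0x83 = 10000011 (10xxxxxx ✓), payload 000011.
Byte 3: 0xA7 = 10100111 (10xxxxxx ✓), payload 100111.
Concatenate: 0011000011100111 = 0x30E7 (16 bits → U+30E7).

U+30E7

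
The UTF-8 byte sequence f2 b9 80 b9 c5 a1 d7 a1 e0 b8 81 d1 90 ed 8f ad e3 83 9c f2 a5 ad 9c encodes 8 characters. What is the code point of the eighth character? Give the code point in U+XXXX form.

Offset 0: leading byte 0xF2 = 11110010 → 4-byte char #1 = F2 B9 80 B9.
Offset 4: leading byte 0xC5 = 11000101 → 2-byte char #2 = C5 A1.
Offset 6: leading byte 0xD7 = 11010111 → 2-byte char #3 = D7 A1.
Offset 8: leading byte 0xE0 = 11100000 → 3-byte char #4 = E0 B8 81.
Offset 11: leading byte 0xD1 = 11010001 → 2-byte char #5 = D1 90.
Offset 13: leading byte 0xED = 11101101 → 3-byte char #6 = ED 8F AD.
Offset 16: leading byte 0xE3 = 11100011 → 3-byte char #7 = E3 83 9C.
Offset 19: leading byte 0xF2 = 11110010 → 4-byte char #8 = F2 A5 AD 9C.
Leading byte 0xF2 = 11110010 matches 11110xxx → 4-byte sequence.
Byte 1: 0xF2 = 11110010, payload 010 (3 bits).
Byte 2: 0xA5 = 10100101 (10xxxxxx ✓), payload 100101.
Byte 3: 0xAD = 10101101 (10xxxxxx ✓), payload 101101.
Byte 4: 0x9C = 10011100 (10xxxxxx ✓), payload 011100.
Concatenate: 010100101101101011100 = 0xA5B5C (21 bits → U+A5B5C).

U+A5B5C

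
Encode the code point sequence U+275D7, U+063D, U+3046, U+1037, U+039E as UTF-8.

F0 A7 97 97 D8 BD E3 81 86 E1 80 B7 CE 9E

U+275D7: 4-byte form → F0 A7 97 97.
U+063D: 2-byte form → D8 BD.
U+3046: 3-byte form → E3 81 86.
U+1037: 3-byte form → E1 80 B7.
U+039E: 2-byte form → CE 9E.
Concatenated (14 bytes): F0 A7 97 97 D8 BD E3 81 86 E1 80 B7 CE 9E.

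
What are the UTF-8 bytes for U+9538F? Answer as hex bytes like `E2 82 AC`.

F2 95 8E 8F

U+9538F = 0x9538F = 611215 decimal. In range U+10000–U+10FFFF → 4-byte form: 11110xxx 10xxxxxx 10xxxxxx 10xxxxxx.
Binary (21 bits): 010010101001110001111.
Split 3+6+6+6: 010 | 010101 | 001110 | 001111.
Byte 1: 11110010 = 0xF2.
Byte 2: 10010101 = 0x95.
Byte 3: 10001110 = 0x8E.
Byte 4: 10001111 = 0x8F.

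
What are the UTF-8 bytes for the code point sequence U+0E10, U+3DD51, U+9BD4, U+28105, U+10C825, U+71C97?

U+0E10: 3-byte form → E0 B8 90.
U+3DD51: 4-byte form → F0 BD B5 91.
U+9BD4: 3-byte form → E9 AF 94.
U+28105: 4-byte form → F0 A8 84 85.
U+10C825: 4-byte form → F4 8C A0 A5.
U+71C97: 4-byte form → F1 B1 B2 97.
Concatenated (22 bytes): E0 B8 90 F0 BD B5 91 E9 AF 94 F0 A8 84 85 F4 8C A0 A5 F1 B1 B2 97.

E0 B8 90 F0 BD B5 91 E9 AF 94 F0 A8 84 85 F4 8C A0 A5 F1 B1 B2 97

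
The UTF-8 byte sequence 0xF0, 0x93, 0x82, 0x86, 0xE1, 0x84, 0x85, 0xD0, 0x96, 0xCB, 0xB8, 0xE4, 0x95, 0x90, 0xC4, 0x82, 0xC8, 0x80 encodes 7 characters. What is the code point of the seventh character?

Offset 0: leading byte 0xF0 = 11110000 → 4-byte char #1 = F0 93 82 86.
Offset 4: leading byte 0xE1 = 11100001 → 3-byte char #2 = E1 84 85.
Offset 7: leading byte 0xD0 = 11010000 → 2-byte char #3 = D0 96.
Offset 9: leading byte 0xCB = 11001011 → 2-byte char #4 = CB B8.
Offset 11: leading byte 0xE4 = 11100100 → 3-byte char #5 = E4 95 90.
Offset 14: leading byte 0xC4 = 11000100 → 2-byte char #6 = C4 82.
Offset 16: leading byte 0xC8 = 11001000 → 2-byte char #7 = C8 80.
Leading byte 0xC8 = 11001000 matches 110xxxxx → 2-byte sequence.
Byte 1: 0xC8 = 11001000, payload 01000 (5 bits).
Byte 2: 0x80 = 10000000 (10xxxxxx ✓), payload 000000.
Concatenate: 01000000000 = 0x200 (11 bits → U+0200).

U+0200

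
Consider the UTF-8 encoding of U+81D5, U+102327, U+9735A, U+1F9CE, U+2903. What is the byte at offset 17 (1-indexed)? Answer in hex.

0xA4

1-indexed offset 17 is 0-indexed offset 16.
U+81D5 → 3-byte form E8 87 95 at offsets 0–2.
U+102327 → 4-byte form F4 82 8C A7 at offsets 3–6.
U+9735A → 4-byte form F2 97 8D 9A at offsets 7–10.
U+1F9CE → 4-byte form F0 9F A7 8E at offsets 11–14.
U+2903 → 3-byte form E2 A4 83 at offsets 15–17.
Offset 16 falls in char 5's range; it's byte 2 of E2 A4 83 = 0xA4.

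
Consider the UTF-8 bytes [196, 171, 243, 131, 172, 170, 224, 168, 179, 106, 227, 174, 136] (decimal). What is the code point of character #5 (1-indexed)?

U+3B88

Offset 0: leading byte 0xC4 = 11000100 → 2-byte char #1 = C4 AB.
Offset 2: leading byte 0xF3 = 11110011 → 4-byte char #2 = F3 83 AC AA.
Offset 6: leading byte 0xE0 = 11100000 → 3-byte char #3 = E0 A8 B3.
Offset 9: leading byte 0x6A = 01101010 → 1-byte char #4 = 6A.
Offset 10: leading byte 0xE3 = 11100011 → 3-byte char #5 = E3 AE 88.
Leading byte 0xE3 = 11100011 matches 1110xxxx → 3-byte sequence.
Byte 1: 0xE3 = 11100011, payload 0011 (4 bits).
Byte 2: 0xAE = 10101110 (10xxxxxx ✓), payload 101110.
Byte 3: 0x88 = 10001000 (10xxxxxx ✓), payload 001000.
Concatenate: 0011101110001000 = 0x3B88 (16 bits → U+3B88).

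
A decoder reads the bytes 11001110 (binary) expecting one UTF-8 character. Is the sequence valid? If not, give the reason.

invalid (sequence truncated)

Leading byte 0xCE = 11001110 → 2-byte form, but only 1 byte is present.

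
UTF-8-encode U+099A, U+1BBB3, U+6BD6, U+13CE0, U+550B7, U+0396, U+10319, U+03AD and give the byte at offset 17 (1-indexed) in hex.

0x82

1-indexed offset 17 is 0-indexed offset 16.
U+099A → 3-byte form E0 A6 9A at offsets 0–2.
U+1BBB3 → 4-byte form F0 9B AE B3 at offsets 3–6.
U+6BD6 → 3-byte form E6 AF 96 at offsets 7–9.
U+13CE0 → 4-byte form F0 93 B3 A0 at offsets 10–13.
U+550B7 → 4-byte form F1 95 82 B7 at offsets 14–17.
Offset 16 falls in char 5's range; it's byte 3 of F1 95 82 B7 = 0x82.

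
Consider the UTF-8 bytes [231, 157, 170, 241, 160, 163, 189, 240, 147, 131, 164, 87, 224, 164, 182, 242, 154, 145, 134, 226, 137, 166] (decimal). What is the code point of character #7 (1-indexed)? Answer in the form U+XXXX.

Offset 0: leading byte 0xE7 = 11100111 → 3-byte char #1 = E7 9D AA.
Offset 3: leading byte 0xF1 = 11110001 → 4-byte char #2 = F1 A0 A3 BD.
Offset 7: leading byte 0xF0 = 11110000 → 4-byte char #3 = F0 93 83 A4.
Offset 11: leading byte 0x57 = 01010111 → 1-byte char #4 = 57.
Offset 12: leading byte 0xE0 = 11100000 → 3-byte char #5 = E0 A4 B6.
Offset 15: leading byte 0xF2 = 11110010 → 4-byte char #6 = F2 9A 91 86.
Offset 19: leading byte 0xE2 = 11100010 → 3-byte char #7 = E2 89 A6.
Leading byte 0xE2 = 11100010 matches 1110xxxx → 3-byte sequence.
Byte 1: 0xE2 = 11100010, payload 0010 (4 bits).
Byte 2: 0x89 = 10001001 (10xxxxxx ✓), payload 001001.
Byte 3: 0xA6 = 10100110 (10xxxxxx ✓), payload 100110.
Concatenate: 0010001001100110 = 0x2266 (16 bits → U+2266).

U+2266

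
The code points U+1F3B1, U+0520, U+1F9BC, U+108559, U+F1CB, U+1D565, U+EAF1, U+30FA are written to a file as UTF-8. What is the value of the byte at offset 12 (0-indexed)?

0x95

U+1F3B1 → 4-byte form F0 9F 8E B1 at offsets 0–3.
U+0520 → 2-byte form D4 A0 at offsets 4–5.
U+1F9BC → 4-byte form F0 9F A6 BC at offsets 6–9.
U+108559 → 4-byte form F4 88 95 99 at offsets 10–13.
Offset 12 falls in char 4's range; it's byte 3 of F4 88 95 99 = 0x95.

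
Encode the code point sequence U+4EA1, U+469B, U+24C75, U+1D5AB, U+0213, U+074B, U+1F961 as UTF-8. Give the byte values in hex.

U+4EA1: 3-byte form → E4 BA A1.
U+469B: 3-byte form → E4 9A 9B.
U+24C75: 4-byte form → F0 A4 B1 B5.
U+1D5AB: 4-byte form → F0 9D 96 AB.
U+0213: 2-byte form → C8 93.
U+074B: 2-byte form → DD 8B.
U+1F961: 4-byte form → F0 9F A5 A1.
Concatenated (22 bytes): E4 BA A1 E4 9A 9B F0 A4 B1 B5 F0 9D 96 AB C8 93 DD 8B F0 9F A5 A1.

E4 BA A1 E4 9A 9B F0 A4 B1 B5 F0 9D 96 AB C8 93 DD 8B F0 9F A5 A1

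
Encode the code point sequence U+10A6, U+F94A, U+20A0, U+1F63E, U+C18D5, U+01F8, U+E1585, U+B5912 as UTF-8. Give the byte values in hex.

E1 82 A6 EF A5 8A E2 82 A0 F0 9F 98 BE F3 81 A3 95 C7 B8 F3 A1 96 85 F2 B5 A4 92

U+10A6: 3-byte form → E1 82 A6.
U+F94A: 3-byte form → EF A5 8A.
U+20A0: 3-byte form → E2 82 A0.
U+1F63E: 4-byte form → F0 9F 98 BE.
U+C18D5: 4-byte form → F3 81 A3 95.
U+01F8: 2-byte form → C7 B8.
U+E1585: 4-byte form → F3 A1 96 85.
U+B5912: 4-byte form → F2 B5 A4 92.
Concatenated (27 bytes): E1 82 A6 EF A5 8A E2 82 A0 F0 9F 98 BE F3 81 A3 95 C7 B8 F3 A1 96 85 F2 B5 A4 92.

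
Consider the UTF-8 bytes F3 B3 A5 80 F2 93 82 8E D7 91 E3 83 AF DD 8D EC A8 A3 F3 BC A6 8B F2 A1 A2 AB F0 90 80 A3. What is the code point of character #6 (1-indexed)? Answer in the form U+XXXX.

Offset 0: leading byte 0xF3 = 11110011 → 4-byte char #1 = F3 B3 A5 80.
Offset 4: leading byte 0xF2 = 11110010 → 4-byte char #2 = F2 93 82 8E.
Offset 8: leading byte 0xD7 = 11010111 → 2-byte char #3 = D7 91.
Offset 10: leading byte 0xE3 = 11100011 → 3-byte char #4 = E3 83 AF.
Offset 13: leading byte 0xDD = 11011101 → 2-byte char #5 = DD 8D.
Offset 15: leading byte 0xEC = 11101100 → 3-byte char #6 = EC A8 A3.
Leading byte 0xEC = 11101100 matches 1110xxxx → 3-byte sequence.
Byte 1: 0xEC = 11101100, payload 1100 (4 bits).
Byte 2: 0xA8 = 10101000 (10xxxxxx ✓), payload 101000.
Byte 3: 0xA3 = 10100011 (10xxxxxx ✓), payload 100011.
Concatenate: 1100101000100011 = 0xCA23 (16 bits → U+CA23).

U+CA23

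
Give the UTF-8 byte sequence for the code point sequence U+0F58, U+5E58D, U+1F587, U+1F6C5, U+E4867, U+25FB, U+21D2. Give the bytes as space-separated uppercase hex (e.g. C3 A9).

E0 BD 98 F1 9E 96 8D F0 9F 96 87 F0 9F 9B 85 F3 A4 A1 A7 E2 97 BB E2 87 92

U+0F58: 3-byte form → E0 BD 98.
U+5E58D: 4-byte form → F1 9E 96 8D.
U+1F587: 4-byte form → F0 9F 96 87.
U+1F6C5: 4-byte form → F0 9F 9B 85.
U+E4867: 4-byte form → F3 A4 A1 A7.
U+25FB: 3-byte form → E2 97 BB.
U+21D2: 3-byte form → E2 87 92.
Concatenated (25 bytes): E0 BD 98 F1 9E 96 8D F0 9F 96 87 F0 9F 9B 85 F3 A4 A1 A7 E2 97 BB E2 87 92.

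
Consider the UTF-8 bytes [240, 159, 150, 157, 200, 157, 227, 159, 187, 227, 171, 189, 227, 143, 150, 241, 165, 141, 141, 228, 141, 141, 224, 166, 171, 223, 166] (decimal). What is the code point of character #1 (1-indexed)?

U+1F59D

Offset 0: leading byte 0xF0 = 11110000 → 4-byte char #1 = F0 9F 96 9D.
Leading byte 0xF0 = 11110000 matches 11110xxx → 4-byte sequence.
Byte 1: 0xF0 = 11110000, payload 000 (3 bits).
Byte 2: 0x9F = 10011111 (10xxxxxx ✓), payload 011111.
Byte 3: 0x96 = 10010110 (10xxxxxx ✓), payload 010110.
Byte 4: 0x9D = 10011101 (10xxxxxx ✓), payload 011101.
Concatenate: 000011111010110011101 = 0x1F59D (21 bits → U+1F59D).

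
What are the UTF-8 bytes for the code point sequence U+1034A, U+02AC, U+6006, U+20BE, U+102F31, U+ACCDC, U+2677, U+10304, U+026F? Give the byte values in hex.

U+1034A: 4-byte form → F0 90 8D 8A.
U+02AC: 2-byte form → CA AC.
U+6006: 3-byte form → E6 80 86.
U+20BE: 3-byte form → E2 82 BE.
U+102F31: 4-byte form → F4 82 BC B1.
U+ACCDC: 4-byte form → F2 AC B3 9C.
U+2677: 3-byte form → E2 99 B7.
U+10304: 4-byte form → F0 90 8C 84.
U+026F: 2-byte form → C9 AF.
Concatenated (29 bytes): F0 90 8D 8A CA AC E6 80 86 E2 82 BE F4 82 BC B1 F2 AC B3 9C E2 99 B7 F0 90 8C 84 C9 AF.

F0 90 8D 8A CA AC E6 80 86 E2 82 BE F4 82 BC B1 F2 AC B3 9C E2 99 B7 F0 90 8C 84 C9 AF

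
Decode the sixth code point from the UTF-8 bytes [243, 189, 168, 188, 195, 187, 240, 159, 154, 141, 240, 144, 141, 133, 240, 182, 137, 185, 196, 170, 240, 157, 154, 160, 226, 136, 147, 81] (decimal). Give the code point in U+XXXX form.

U+012A

Offset 0: leading byte 0xF3 = 11110011 → 4-byte char #1 = F3 BD A8 BC.
Offset 4: leading byte 0xC3 = 11000011 → 2-byte char #2 = C3 BB.
Offset 6: leading byte 0xF0 = 11110000 → 4-byte char #3 = F0 9F 9A 8D.
Offset 10: leading byte 0xF0 = 11110000 → 4-byte char #4 = F0 90 8D 85.
Offset 14: leading byte 0xF0 = 11110000 → 4-byte char #5 = F0 B6 89 B9.
Offset 18: leading byte 0xC4 = 11000100 → 2-byte char #6 = C4 AA.
Leading byte 0xC4 = 11000100 matches 110xxxxx → 2-byte sequence.
Byte 1: 0xC4 = 11000100, payload 00100 (5 bits).
Byte 2: 0xAA = 10101010 (10xxxxxx ✓), payload 101010.
Concatenate: 00100101010 = 0x12A (11 bits → U+012A).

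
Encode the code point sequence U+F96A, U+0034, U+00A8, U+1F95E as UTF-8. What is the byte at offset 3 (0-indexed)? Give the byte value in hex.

U+F96A → 3-byte form EF A5 AA at offsets 0–2.
U+0034 → 1-byte form 34 at offsets 3–3.
Offset 3 falls in char 2's range; it's byte 1 of 34 = 0x34.

0x34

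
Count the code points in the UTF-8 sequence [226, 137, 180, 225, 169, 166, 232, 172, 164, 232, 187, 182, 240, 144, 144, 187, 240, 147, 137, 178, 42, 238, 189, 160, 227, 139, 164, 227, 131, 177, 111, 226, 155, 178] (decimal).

12

Byte at offset 0: 0xE2 = 11100010 → 3-byte char (#1). Advance 3.
Byte at offset 3: 0xE1 = 11100001 → 3-byte char (#2). Advance 3.
Byte at offset 6: 0xE8 = 11101000 → 3-byte char (#3). Advance 3.
Byte at offset 9: 0xE8 = 11101000 → 3-byte char (#4). Advance 3.
Byte at offset 12: 0xF0 = 11110000 → 4-byte char (#5). Advance 4.
Byte at offset 16: 0xF0 = 11110000 → 4-byte char (#6). Advance 4.
Byte at offset 20: 0x2A = 00101010 → 1-byte char (#7). Advance 1.
Byte at offset 21: 0xEE = 11101110 → 3-byte char (#8). Advance 3.
Byte at offset 24: 0xE3 = 11100011 → 3-byte char (#9). Advance 3.
Byte at offset 27: 0xE3 = 11100011 → 3-byte char (#10). Advance 3.
Byte at offset 30: 0x6F = 01101111 → 1-byte char (#11). Advance 1.
Byte at offset 31: 0xE2 = 11100010 → 3-byte char (#12). Advance 3.
Reached end at offset 34 after 12 code points.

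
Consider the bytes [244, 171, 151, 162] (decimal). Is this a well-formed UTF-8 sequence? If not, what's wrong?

invalid (encodes a value above U+10FFFF)

Leading byte 0xF4 = 11110100 → 4-byte form.
Payload = 0x12B5E2, which exceeds U+10FFFF, the maximum Unicode code point. (Leading bytes F5–FF, or F4 followed by ≥ 0x90, are invalid.)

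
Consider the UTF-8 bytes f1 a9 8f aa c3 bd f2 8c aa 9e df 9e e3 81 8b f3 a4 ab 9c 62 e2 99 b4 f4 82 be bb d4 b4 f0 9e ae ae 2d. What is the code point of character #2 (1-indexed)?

U+00FD

Offset 0: leading byte 0xF1 = 11110001 → 4-byte char #1 = F1 A9 8F AA.
Offset 4: leading byte 0xC3 = 11000011 → 2-byte char #2 = C3 BD.
Leading byte 0xC3 = 11000011 matches 110xxxxx → 2-byte sequence.
Byte 1: 0xC3 = 11000011, payload 00011 (5 bits).
Byte 2: 0xBD = 10111101 (10xxxxxx ✓), payload 111101.
Concatenate: 00011111101 = 0xFD (11 bits → U+00FD).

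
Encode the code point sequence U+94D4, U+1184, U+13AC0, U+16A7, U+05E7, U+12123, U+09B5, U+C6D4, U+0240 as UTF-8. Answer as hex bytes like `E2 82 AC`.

U+94D4: 3-byte form → E9 93 94.
U+1184: 3-byte form → E1 86 84.
U+13AC0: 4-byte form → F0 93 AB 80.
U+16A7: 3-byte form → E1 9A A7.
U+05E7: 2-byte form → D7 A7.
U+12123: 4-byte form → F0 92 84 A3.
U+09B5: 3-byte form → E0 A6 B5.
U+C6D4: 3-byte form → EC 9B 94.
U+0240: 2-byte form → C9 80.
Concatenated (27 bytes): E9 93 94 E1 86 84 F0 93 AB 80 E1 9A A7 D7 A7 F0 92 84 A3 E0 A6 B5 EC 9B 94 C9 80.

E9 93 94 E1 86 84 F0 93 AB 80 E1 9A A7 D7 A7 F0 92 84 A3 E0 A6 B5 EC 9B 94 C9 80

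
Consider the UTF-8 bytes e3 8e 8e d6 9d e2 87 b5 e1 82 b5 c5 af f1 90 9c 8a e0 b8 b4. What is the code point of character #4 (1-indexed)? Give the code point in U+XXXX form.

Offset 0: leading byte 0xE3 = 11100011 → 3-byte char #1 = E3 8E 8E.
Offset 3: leading byte 0xD6 = 11010110 → 2-byte char #2 = D6 9D.
Offset 5: leading byte 0xE2 = 11100010 → 3-byte char #3 = E2 87 B5.
Offset 8: leading byte 0xE1 = 11100001 → 3-byte char #4 = E1 82 B5.
Leading byte 0xE1 = 11100001 matches 1110xxxx → 3-byte sequence.
Byte 1: 0xE1 = 11100001, payload 0001 (4 bits).
Byte 2: 0x82 = 10000010 (10xxxxxx ✓), payload 000010.
Byte 3: 0xB5 = 10110101 (10xxxxxx ✓), payload 110101.
Concatenate: 0001000010110101 = 0x10B5 (16 bits → U+10B5).

U+10B5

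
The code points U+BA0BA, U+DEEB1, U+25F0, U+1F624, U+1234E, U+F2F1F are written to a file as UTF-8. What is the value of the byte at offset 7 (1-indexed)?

1-indexed offset 7 is 0-indexed offset 6.
U+BA0BA → 4-byte form F2 BA 82 BA at offsets 0–3.
U+DEEB1 → 4-byte form F3 9E BA B1 at offsets 4–7.
Offset 6 falls in char 2's range; it's byte 3 of F3 9E BA B1 = 0xBA.

0xBA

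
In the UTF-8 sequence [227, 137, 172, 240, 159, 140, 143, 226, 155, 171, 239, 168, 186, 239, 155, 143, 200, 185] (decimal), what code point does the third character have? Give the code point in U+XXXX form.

Offset 0: leading byte 0xE3 = 11100011 → 3-byte char #1 = E3 89 AC.
Offset 3: leading byte 0xF0 = 11110000 → 4-byte char #2 = F0 9F 8C 8F.
Offset 7: leading byte 0xE2 = 11100010 → 3-byte char #3 = E2 9B AB.
Leading byte 0xE2 = 11100010 matches 1110xxxx → 3-byte sequence.
Byte 1: 0xE2 = 11100010, payload 0010 (4 bits).
Byte 2: 0x9B = 10011011 (10xxxxxx ✓), payload 011011.
Byte 3: 0xAB = 10101011 (10xxxxxx ✓), payload 101011.
Concatenate: 0010011011101011 = 0x26EB (16 bits → U+26EB).

U+26EB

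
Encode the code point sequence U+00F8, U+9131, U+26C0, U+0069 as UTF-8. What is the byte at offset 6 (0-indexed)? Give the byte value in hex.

U+00F8 → 2-byte form C3 B8 at offsets 0–1.
U+9131 → 3-byte form E9 84 B1 at offsets 2–4.
U+26C0 → 3-byte form E2 9B 80 at offsets 5–7.
Offset 6 falls in char 3's range; it's byte 2 of E2 9B 80 = 0x9B.

0x9B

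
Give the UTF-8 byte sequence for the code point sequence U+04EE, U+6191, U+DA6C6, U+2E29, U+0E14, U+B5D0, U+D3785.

U+04EE: 2-byte form → D3 AE.
U+6191: 3-byte form → E6 86 91.
U+DA6C6: 4-byte form → F3 9A 9B 86.
U+2E29: 3-byte form → E2 B8 A9.
U+0E14: 3-byte form → E0 B8 94.
U+B5D0: 3-byte form → EB 97 90.
U+D3785: 4-byte form → F3 93 9E 85.
Concatenated (22 bytes): D3 AE E6 86 91 F3 9A 9B 86 E2 B8 A9 E0 B8 94 EB 97 90 F3 93 9E 85.

D3 AE E6 86 91 F3 9A 9B 86 E2 B8 A9 E0 B8 94 EB 97 90 F3 93 9E 85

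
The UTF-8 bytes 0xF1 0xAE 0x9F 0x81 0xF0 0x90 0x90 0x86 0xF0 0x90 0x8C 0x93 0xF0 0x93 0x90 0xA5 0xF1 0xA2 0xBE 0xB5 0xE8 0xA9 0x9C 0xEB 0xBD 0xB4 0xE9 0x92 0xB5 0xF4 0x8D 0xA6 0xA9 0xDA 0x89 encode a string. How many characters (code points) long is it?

10

Byte at offset 0: 0xF1 = 11110001 → 4-byte char (#1). Advance 4.
Byte at offset 4: 0xF0 = 11110000 → 4-byte char (#2). Advance 4.
Byte at offset 8: 0xF0 = 11110000 → 4-byte char (#3). Advance 4.
Byte at offset 12: 0xF0 = 11110000 → 4-byte char (#4). Advance 4.
Byte at offset 16: 0xF1 = 11110001 → 4-byte char (#5). Advance 4.
Byte at offset 20: 0xE8 = 11101000 → 3-byte char (#6). Advance 3.
Byte at offset 23: 0xEB = 11101011 → 3-byte char (#7). Advance 3.
Byte at offset 26: 0xE9 = 11101001 → 3-byte char (#8). Advance 3.
Byte at offset 29: 0xF4 = 11110100 → 4-byte char (#9). Advance 4.
Byte at offset 33: 0xDA = 11011010 → 2-byte char (#10). Advance 2.
Reached end at offset 35 after 10 code points.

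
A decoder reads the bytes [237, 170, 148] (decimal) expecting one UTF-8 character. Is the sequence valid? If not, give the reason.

invalid (encodes a surrogate (U+D800–U+DFFF))

Structurally a 3-byte sequence; payload = 0xDA94.
But 0xDA94 is in U+D800–U+DFFF, the surrogate range. Surrogates are not Unicode scalar values and are forbidden in UTF-8.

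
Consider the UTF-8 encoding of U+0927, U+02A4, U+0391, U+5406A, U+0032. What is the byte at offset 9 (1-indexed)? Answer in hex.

1-indexed offset 9 is 0-indexed offset 8.
U+0927 → 3-byte form E0 A4 A7 at offsets 0–2.
U+02A4 → 2-byte form CA A4 at offsets 3–4.
U+0391 → 2-byte form CE 91 at offsets 5–6.
U+5406A → 4-byte form F1 94 81 AA at offsets 7–10.
Offset 8 falls in char 4's range; it's byte 2 of F1 94 81 AA = 0x94.

0x94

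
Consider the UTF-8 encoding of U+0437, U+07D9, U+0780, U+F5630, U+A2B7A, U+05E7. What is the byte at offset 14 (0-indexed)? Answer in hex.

0xD7

U+0437 → 2-byte form D0 B7 at offsets 0–1.
U+07D9 → 2-byte form DF 99 at offsets 2–3.
U+0780 → 2-byte form DE 80 at offsets 4–5.
U+F5630 → 4-byte form F3 B5 98 B0 at offsets 6–9.
U+A2B7A → 4-byte form F2 A2 AD BA at offsets 10–13.
U+05E7 → 2-byte form D7 A7 at offsets 14–15.
Offset 14 falls in char 6's range; it's byte 1 of D7 A7 = 0xD7.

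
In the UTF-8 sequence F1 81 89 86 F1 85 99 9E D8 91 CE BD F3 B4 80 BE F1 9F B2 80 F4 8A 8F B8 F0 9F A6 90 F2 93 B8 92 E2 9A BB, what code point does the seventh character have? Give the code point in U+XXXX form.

Offset 0: leading byte 0xF1 = 11110001 → 4-byte char #1 = F1 81 89 86.
Offset 4: leading byte 0xF1 = 11110001 → 4-byte char #2 = F1 85 99 9E.
Offset 8: leading byte 0xD8 = 11011000 → 2-byte char #3 = D8 91.
Offset 10: leading byte 0xCE = 11001110 → 2-byte char #4 = CE BD.
Offset 12: leading byte 0xF3 = 11110011 → 4-byte char #5 = F3 B4 80 BE.
Offset 16: leading byte 0xF1 = 11110001 → 4-byte char #6 = F1 9F B2 80.
Offset 20: leading byte 0xF4 = 11110100 → 4-byte char #7 = F4 8A 8F B8.
Leading byte 0xF4 = 11110100 matches 11110xxx → 4-byte sequence.
Byte 1: 0xF4 = 11110100, payload 100 (3 bits).
Byte 2: 0x8A = 10001010 (10xxxxxx ✓), payload 001010.
Byte 3: 0x8F = 10001111 (10xxxxxx ✓), payload 001111.
Byte 4: 0xB8 = 10111000 (10xxxxxx ✓), payload 111000.
Concatenate: 100001010001111111000 = 0x10A3F8 (21 bits → U+10A3F8).

U+10A3F8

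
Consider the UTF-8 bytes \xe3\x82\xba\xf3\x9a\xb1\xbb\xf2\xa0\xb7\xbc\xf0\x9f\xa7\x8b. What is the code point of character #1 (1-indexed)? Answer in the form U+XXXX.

Offset 0: leading byte 0xE3 = 11100011 → 3-byte char #1 = E3 82 BA.
Leading byte 0xE3 = 11100011 matches 1110xxxx → 3-byte sequence.
Byte 1: 0xE3 = 11100011, payload 0011 (4 bits).
Byte 2: 0x82 = 10000010 (10xxxxxx ✓), payload 000010.
Byte 3: 0xBA = 10111010 (10xxxxxx ✓), payload 111010.
Concatenate: 0011000010111010 = 0x30BA (16 bits → U+30BA).

U+30BA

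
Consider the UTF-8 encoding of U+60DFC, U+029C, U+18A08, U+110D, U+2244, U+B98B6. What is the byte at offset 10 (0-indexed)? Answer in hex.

0xE1

U+60DFC → 4-byte form F1 A0 B7 BC at offsets 0–3.
U+029C → 2-byte form CA 9C at offsets 4–5.
U+18A08 → 4-byte form F0 98 A8 88 at offsets 6–9.
U+110D → 3-byte form E1 84 8D at offsets 10–12.
Offset 10 falls in char 4's range; it's byte 1 of E1 84 8D = 0xE1.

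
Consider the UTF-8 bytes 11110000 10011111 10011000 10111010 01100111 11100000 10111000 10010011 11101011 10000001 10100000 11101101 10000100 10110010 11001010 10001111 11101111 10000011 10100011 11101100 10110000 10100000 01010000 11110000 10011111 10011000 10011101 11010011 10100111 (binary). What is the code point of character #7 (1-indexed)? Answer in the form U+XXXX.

Offset 0: leading byte 0xF0 = 11110000 → 4-byte char #1 = F0 9F 98 BA.
Offset 4: leading byte 0x67 = 01100111 → 1-byte char #2 = 67.
Offset 5: leading byte 0xE0 = 11100000 → 3-byte char #3 = E0 B8 93.
Offset 8: leading byte 0xEB = 11101011 → 3-byte char #4 = EB 81 A0.
Offset 11: leading byte 0xED = 11101101 → 3-byte char #5 = ED 84 B2.
Offset 14: leading byte 0xCA = 11001010 → 2-byte char #6 = CA 8F.
Offset 16: leading byte 0xEF = 11101111 → 3-byte char #7 = EF 83 A3.
Leading byte 0xEF = 11101111 matches 1110xxxx → 3-byte sequence.
Byte 1: 0xEF = 11101111, payload 1111 (4 bits).
Byte 2: 0x83 = 10000011 (10xxxxxx ✓), payload 000011.
Byte 3: 0xA3 = 10100011 (10xxxxxx ✓), payload 100011.
Concatenate: 1111000011100011 = 0xF0E3 (16 bits → U+F0E3).

U+F0E3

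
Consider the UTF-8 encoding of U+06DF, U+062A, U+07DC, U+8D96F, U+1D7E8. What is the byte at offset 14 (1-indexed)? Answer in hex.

1-indexed offset 14 is 0-indexed offset 13.
U+06DF → 2-byte form DB 9F at offsets 0–1.
U+062A → 2-byte form D8 AA at offsets 2–3.
U+07DC → 2-byte form DF 9C at offsets 4–5.
U+8D96F → 4-byte form F2 8D A5 AF at offsets 6–9.
U+1D7E8 → 4-byte form F0 9D 9F A8 at offsets 10–13.
Offset 13 falls in char 5's range; it's byte 4 of F0 9D 9F A8 = 0xA8.

0xA8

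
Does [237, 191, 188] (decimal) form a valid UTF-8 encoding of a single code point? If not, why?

invalid (encodes a surrogate (U+D800–U+DFFF))

Structurally a 3-byte sequence; payload = 0xDFFC.
But 0xDFFC is in U+D800–U+DFFF, the surrogate range. Surrogates are not Unicode scalar values and are forbidden in UTF-8.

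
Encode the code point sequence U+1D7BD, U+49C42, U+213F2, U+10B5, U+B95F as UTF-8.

U+1D7BD: 4-byte form → F0 9D 9E BD.
U+49C42: 4-byte form → F1 89 B1 82.
U+213F2: 4-byte form → F0 A1 8F B2.
U+10B5: 3-byte form → E1 82 B5.
U+B95F: 3-byte form → EB A5 9F.
Concatenated (18 bytes): F0 9D 9E BD F1 89 B1 82 F0 A1 8F B2 E1 82 B5 EB A5 9F.

F0 9D 9E BD F1 89 B1 82 F0 A1 8F B2 E1 82 B5 EB A5 9F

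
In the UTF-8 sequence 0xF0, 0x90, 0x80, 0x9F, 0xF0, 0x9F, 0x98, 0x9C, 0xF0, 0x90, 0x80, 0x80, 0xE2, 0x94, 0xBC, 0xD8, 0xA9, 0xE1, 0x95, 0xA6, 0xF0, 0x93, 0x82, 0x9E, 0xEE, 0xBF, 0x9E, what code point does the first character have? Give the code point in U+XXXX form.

U+1001F

Offset 0: leading byte 0xF0 = 11110000 → 4-byte char #1 = F0 90 80 9F.
Leading byte 0xF0 = 11110000 matches 11110xxx → 4-byte sequence.
Byte 1: 0xF0 = 11110000, payload 000 (3 bits).
Byte 2: 0x90 = 10010000 (10xxxxxx ✓), payload 010000.
Byte 3: 0x80 = 10000000 (10xxxxxx ✓), payload 000000.
Byte 4: 0x9F = 10011111 (10xxxxxx ✓), payload 011111.
Concatenate: 000010000000000011111 = 0x1001F (21 bits → U+1001F).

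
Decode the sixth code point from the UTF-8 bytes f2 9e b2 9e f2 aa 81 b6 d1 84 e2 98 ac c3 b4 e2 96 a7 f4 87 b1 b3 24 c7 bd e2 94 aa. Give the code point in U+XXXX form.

U+25A7

Offset 0: leading byte 0xF2 = 11110010 → 4-byte char #1 = F2 9E B2 9E.
Offset 4: leading byte 0xF2 = 11110010 → 4-byte char #2 = F2 AA 81 B6.
Offset 8: leading byte 0xD1 = 11010001 → 2-byte char #3 = D1 84.
Offset 10: leading byte 0xE2 = 11100010 → 3-byte char #4 = E2 98 AC.
Offset 13: leading byte 0xC3 = 11000011 → 2-byte char #5 = C3 B4.
Offset 15: leading byte 0xE2 = 11100010 → 3-byte char #6 = E2 96 A7.
Leading byte 0xE2 = 11100010 matches 1110xxxx → 3-byte sequence.
Byte 1: 0xE2 = 11100010, payload 0010 (4 bits).
Byte 2: 0x96 = 10010110 (10xxxxxx ✓), payload 010110.
Byte 3: 0xA7 = 10100111 (10xxxxxx ✓), payload 100111.
Concatenate: 0010010110100111 = 0x25A7 (16 bits → U+25A7).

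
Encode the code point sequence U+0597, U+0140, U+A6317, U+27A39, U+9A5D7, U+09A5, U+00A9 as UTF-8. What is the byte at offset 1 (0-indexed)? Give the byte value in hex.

U+0597 → 2-byte form D6 97 at offsets 0–1.
Offset 1 falls in char 1's range; it's byte 2 of D6 97 = 0x97.

0x97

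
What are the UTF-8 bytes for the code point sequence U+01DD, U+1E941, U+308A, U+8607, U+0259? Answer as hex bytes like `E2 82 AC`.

C7 9D F0 9E A5 81 E3 82 8A E8 98 87 C9 99

U+01DD: 2-byte form → C7 9D.
U+1E941: 4-byte form → F0 9E A5 81.
U+308A: 3-byte form → E3 82 8A.
U+8607: 3-byte form → E8 98 87.
U+0259: 2-byte form → C9 99.
Concatenated (14 bytes): C7 9D F0 9E A5 81 E3 82 8A E8 98 87 C9 99.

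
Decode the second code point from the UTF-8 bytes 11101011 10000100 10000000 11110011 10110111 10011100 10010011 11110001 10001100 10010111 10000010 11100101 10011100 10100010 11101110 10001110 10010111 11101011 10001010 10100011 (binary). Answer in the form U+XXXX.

Offset 0: leading byte 0xEB = 11101011 → 3-byte char #1 = EB 84 80.
Offset 3: leading byte 0xF3 = 11110011 → 4-byte char #2 = F3 B7 9C 93.
Leading byte 0xF3 = 11110011 matches 11110xxx → 4-byte sequence.
Byte 1: 0xF3 = 11110011, payload 011 (3 bits).
Byte 2: 0xB7 = 10110111 (10xxxxxx ✓), payload 110111.
Byte 3: 0x9C = 10011100 (10xxxxxx ✓), payload 011100.
Byte 4: 0x93 = 10010011 (10xxxxxx ✓), payload 010011.
Concatenate: 011110111011100010011 = 0xF7713 (21 bits → U+F7713).

U+F7713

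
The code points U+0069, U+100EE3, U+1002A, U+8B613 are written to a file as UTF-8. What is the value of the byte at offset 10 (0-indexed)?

0x8B

U+0069 → 1-byte form 69 at offsets 0–0.
U+100EE3 → 4-byte form F4 80 BB A3 at offsets 1–4.
U+1002A → 4-byte form F0 90 80 AA at offsets 5–8.
U+8B613 → 4-byte form F2 8B 98 93 at offsets 9–12.
Offset 10 falls in char 4's range; it's byte 2 of F2 8B 98 93 = 0x8B.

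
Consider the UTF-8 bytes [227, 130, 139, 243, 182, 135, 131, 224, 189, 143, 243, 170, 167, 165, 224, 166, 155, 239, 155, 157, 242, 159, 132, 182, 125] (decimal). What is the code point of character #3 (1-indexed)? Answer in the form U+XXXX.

U+0F4F

Offset 0: leading byte 0xE3 = 11100011 → 3-byte char #1 = E3 82 8B.
Offset 3: leading byte 0xF3 = 11110011 → 4-byte char #2 = F3 B6 87 83.
Offset 7: leading byte 0xE0 = 11100000 → 3-byte char #3 = E0 BD 8F.
Leading byte 0xE0 = 11100000 matches 1110xxxx → 3-byte sequence.
Byte 1: 0xE0 = 11100000, payload 0000 (4 bits).
Byte 2: 0xBD = 10111101 (10xxxxxx ✓), payload 111101.
Byte 3: 0x8F = 10001111 (10xxxxxx ✓), payload 001111.
Concatenate: 0000111101001111 = 0xF4F (16 bits → U+0F4F).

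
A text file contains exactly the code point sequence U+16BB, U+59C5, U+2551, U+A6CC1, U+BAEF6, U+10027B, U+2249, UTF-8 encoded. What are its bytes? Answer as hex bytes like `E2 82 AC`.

E1 9A BB E5 A7 85 E2 95 91 F2 A6 B3 81 F2 BA BB B6 F4 80 89 BB E2 89 89

U+16BB: 3-byte form → E1 9A BB.
U+59C5: 3-byte form → E5 A7 85.
U+2551: 3-byte form → E2 95 91.
U+A6CC1: 4-byte form → F2 A6 B3 81.
U+BAEF6: 4-byte form → F2 BA BB B6.
U+10027B: 4-byte form → F4 80 89 BB.
U+2249: 3-byte form → E2 89 89.
Concatenated (24 bytes): E1 9A BB E5 A7 85 E2 95 91 F2 A6 B3 81 F2 BA BB B6 F4 80 89 BB E2 89 89.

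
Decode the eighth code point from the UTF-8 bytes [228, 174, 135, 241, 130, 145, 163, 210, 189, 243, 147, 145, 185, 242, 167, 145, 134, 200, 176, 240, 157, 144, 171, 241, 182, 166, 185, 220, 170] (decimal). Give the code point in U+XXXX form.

Offset 0: leading byte 0xE4 = 11100100 → 3-byte char #1 = E4 AE 87.
Offset 3: leading byte 0xF1 = 11110001 → 4-byte char #2 = F1 82 91 A3.
Offset 7: leading byte 0xD2 = 11010010 → 2-byte char #3 = D2 BD.
Offset 9: leading byte 0xF3 = 11110011 → 4-byte char #4 = F3 93 91 B9.
Offset 13: leading byte 0xF2 = 11110010 → 4-byte char #5 = F2 A7 91 86.
Offset 17: leading byte 0xC8 = 11001000 → 2-byte char #6 = C8 B0.
Offset 19: leading byte 0xF0 = 11110000 → 4-byte char #7 = F0 9D 90 AB.
Offset 23: leading byte 0xF1 = 11110001 → 4-byte char #8 = F1 B6 A6 B9.
Leading byte 0xF1 = 11110001 matches 11110xxx → 4-byte sequence.
Byte 1: 0xF1 = 11110001, payload 001 (3 bits).
Byte 2: 0xB6 = 10110110 (10xxxxxx ✓), payload 110110.
Byte 3: 0xA6 = 10100110 (10xxxxxx ✓), payload 100110.
Byte 4: 0xB9 = 10111001 (10xxxxxx ✓), payload 111001.
Concatenate: 001110110100110111001 = 0x769B9 (21 bits → U+769B9).

U+769B9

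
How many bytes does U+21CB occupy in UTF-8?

U+21CB = 0x21CB. UTF-8 uses 1 byte below 0x80, 2 below 0x800, 3 below 0x10000, 4 up to 0x10FFFF. 0x21CB is in U+0800–U+FFFF → 3 bytes.

3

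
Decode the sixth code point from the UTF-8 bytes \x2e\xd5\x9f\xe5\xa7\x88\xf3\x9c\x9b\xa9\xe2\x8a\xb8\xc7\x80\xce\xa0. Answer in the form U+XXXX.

Offset 0: leading byte 0x2E = 00101110 → 1-byte char #1 = 2E.
Offset 1: leading byte 0xD5 = 11010101 → 2-byte char #2 = D5 9F.
Offset 3: leading byte 0xE5 = 11100101 → 3-byte char #3 = E5 A7 88.
Offset 6: leading byte 0xF3 = 11110011 → 4-byte char #4 = F3 9C 9B A9.
Offset 10: leading byte 0xE2 = 11100010 → 3-byte char #5 = E2 8A B8.
Offset 13: leading byte 0xC7 = 11000111 → 2-byte char #6 = C7 80.
Leading byte 0xC7 = 11000111 matches 110xxxxx → 2-byte sequence.
Byte 1: 0xC7 = 11000111, payload 00111 (5 bits).
Byte 2: 0x80 = 10000000 (10xxxxxx ✓), payload 000000.
Concatenate: 00111000000 = 0x1C0 (11 bits → U+01C0).

U+01C0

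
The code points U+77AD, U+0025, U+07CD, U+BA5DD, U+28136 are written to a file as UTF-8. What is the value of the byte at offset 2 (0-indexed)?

U+77AD → 3-byte form E7 9E AD at offsets 0–2.
Offset 2 falls in char 1's range; it's byte 3 of E7 9E AD = 0xAD.

0xAD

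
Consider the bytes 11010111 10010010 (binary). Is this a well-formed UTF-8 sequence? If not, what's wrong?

valid

Leading byte 0xD7 = 11010111 → 2-byte form.
Continuation bytes 0x92=10010010 all match 10xxxxxx.
Decoded value 0x5D2 is ≥ 0x80 (shortest form) and not a surrogate.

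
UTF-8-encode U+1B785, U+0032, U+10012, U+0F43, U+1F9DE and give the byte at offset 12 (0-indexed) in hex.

U+1B785 → 4-byte form F0 9B 9E 85 at offsets 0–3.
U+0032 → 1-byte form 32 at offsets 4–4.
U+10012 → 4-byte form F0 90 80 92 at offsets 5–8.
U+0F43 → 3-byte form E0 BD 83 at offsets 9–11.
U+1F9DE → 4-byte form F0 9F A7 9E at offsets 12–15.
Offset 12 falls in char 5's range; it's byte 1 of F0 9F A7 9E = 0xF0.

0xF0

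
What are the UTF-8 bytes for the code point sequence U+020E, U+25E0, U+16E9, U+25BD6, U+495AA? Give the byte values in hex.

U+020E: 2-byte form → C8 8E.
U+25E0: 3-byte form → E2 97 A0.
U+16E9: 3-byte form → E1 9B A9.
U+25BD6: 4-byte form → F0 A5 AF 96.
U+495AA: 4-byte form → F1 89 96 AA.
Concatenated (16 bytes): C8 8E E2 97 A0 E1 9B A9 F0 A5 AF 96 F1 89 96 AA.

C8 8E E2 97 A0 E1 9B A9 F0 A5 AF 96 F1 89 96 AA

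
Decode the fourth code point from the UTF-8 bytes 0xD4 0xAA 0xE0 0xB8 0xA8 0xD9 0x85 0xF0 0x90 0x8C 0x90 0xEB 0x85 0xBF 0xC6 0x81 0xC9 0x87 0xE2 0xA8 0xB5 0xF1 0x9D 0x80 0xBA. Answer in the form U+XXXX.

Offset 0: leading byte 0xD4 = 11010100 → 2-byte char #1 = D4 AA.
Offset 2: leading byte 0xE0 = 11100000 → 3-byte char #2 = E0 B8 A8.
Offset 5: leading byte 0xD9 = 11011001 → 2-byte char #3 = D9 85.
Offset 7: leading byte 0xF0 = 11110000 → 4-byte char #4 = F0 90 8C 90.
Leading byte 0xF0 = 11110000 matches 11110xxx → 4-byte sequence.
Byte 1: 0xF0 = 11110000, payload 000 (3 bits).
Byte 2: 0x90 = 10010000 (10xxxxxx ✓), payload 010000.
Byte 3: 0x8C = 10001100 (10xxxxxx ✓), payload 001100.
Byte 4: 0x90 = 10010000 (10xxxxxx ✓), payload 010000.
Concatenate: 000010000001100010000 = 0x10310 (21 bits → U+10310).

U+10310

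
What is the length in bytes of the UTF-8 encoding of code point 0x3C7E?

U+3C7E = 0x3C7E. UTF-8 uses 1 byte below 0x80, 2 below 0x800, 3 below 0x10000, 4 up to 0x10FFFF. 0x3C7E is in U+0800–U+FFFF → 3 bytes.

3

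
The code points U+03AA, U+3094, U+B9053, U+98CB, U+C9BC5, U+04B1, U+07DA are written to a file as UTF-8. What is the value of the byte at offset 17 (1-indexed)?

0xD2

1-indexed offset 17 is 0-indexed offset 16.
U+03AA → 2-byte form CE AA at offsets 0–1.
U+3094 → 3-byte form E3 82 94 at offsets 2–4.
U+B9053 → 4-byte form F2 B9 81 93 at offsets 5–8.
U+98CB → 3-byte form E9 A3 8B at offsets 9–11.
U+C9BC5 → 4-byte form F3 89 AF 85 at offsets 12–15.
U+04B1 → 2-byte form D2 B1 at offsets 16–17.
Offset 16 falls in char 6's range; it's byte 1 of D2 B1 = 0xD2.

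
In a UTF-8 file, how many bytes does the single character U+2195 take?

3

U+2195 = 0x2195. UTF-8 uses 1 byte below 0x80, 2 below 0x800, 3 below 0x10000, 4 up to 0x10FFFF. 0x2195 is in U+0800–U+FFFF → 3 bytes.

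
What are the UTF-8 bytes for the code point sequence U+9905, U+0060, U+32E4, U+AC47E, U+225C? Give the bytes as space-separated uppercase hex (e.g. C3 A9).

E9 A4 85 60 E3 8B A4 F2 AC 91 BE E2 89 9C

U+9905: 3-byte form → E9 A4 85.
U+0060: 1-byte form → 60.
U+32E4: 3-byte form → E3 8B A4.
U+AC47E: 4-byte form → F2 AC 91 BE.
U+225C: 3-byte form → E2 89 9C.
Concatenated (14 bytes): E9 A4 85 60 E3 8B A4 F2 AC 91 BE E2 89 9C.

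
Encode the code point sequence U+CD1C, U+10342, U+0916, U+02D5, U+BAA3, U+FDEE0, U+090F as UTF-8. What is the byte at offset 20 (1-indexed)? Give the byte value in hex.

0xE0

1-indexed offset 20 is 0-indexed offset 19.
U+CD1C → 3-byte form EC B4 9C at offsets 0–2.
U+10342 → 4-byte form F0 90 8D 82 at offsets 3–6.
U+0916 → 3-byte form E0 A4 96 at offsets 7–9.
U+02D5 → 2-byte form CB 95 at offsets 10–11.
U+BAA3 → 3-byte form EB AA A3 at offsets 12–14.
U+FDEE0 → 4-byte form F3 BD BB A0 at offsets 15–18.
U+090F → 3-byte form E0 A4 8F at offsets 19–21.
Offset 19 falls in char 7's range; it's byte 1 of E0 A4 8F = 0xE0.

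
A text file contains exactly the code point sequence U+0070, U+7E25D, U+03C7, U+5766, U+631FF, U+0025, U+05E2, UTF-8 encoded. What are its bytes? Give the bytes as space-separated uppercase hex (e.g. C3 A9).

70 F1 BE 89 9D CF 87 E5 9D A6 F1 A3 87 BF 25 D7 A2

U+0070: 1-byte form → 70.
U+7E25D: 4-byte form → F1 BE 89 9D.
U+03C7: 2-byte form → CF 87.
U+5766: 3-byte form → E5 9D A6.
U+631FF: 4-byte form → F1 A3 87 BF.
U+0025: 1-byte form → 25.
U+05E2: 2-byte form → D7 A2.
Concatenated (17 bytes): 70 F1 BE 89 9D CF 87 E5 9D A6 F1 A3 87 BF 25 D7 A2.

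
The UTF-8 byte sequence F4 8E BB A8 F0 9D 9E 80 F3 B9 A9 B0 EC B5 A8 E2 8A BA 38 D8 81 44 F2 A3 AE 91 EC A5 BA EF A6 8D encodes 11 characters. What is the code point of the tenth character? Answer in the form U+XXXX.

U+C97A

Offset 0: leading byte 0xF4 = 11110100 → 4-byte char #1 = F4 8E BB A8.
Offset 4: leading byte 0xF0 = 11110000 → 4-byte char #2 = F0 9D 9E 80.
Offset 8: leading byte 0xF3 = 11110011 → 4-byte char #3 = F3 B9 A9 B0.
Offset 12: leading byte 0xEC = 11101100 → 3-byte char #4 = EC B5 A8.
Offset 15: leading byte 0xE2 = 11100010 → 3-byte char #5 = E2 8A BA.
Offset 18: leading byte 0x38 = 00111000 → 1-byte char #6 = 38.
Offset 19: leading byte 0xD8 = 11011000 → 2-byte char #7 = D8 81.
Offset 21: leading byte 0x44 = 01000100 → 1-byte char #8 = 44.
Offset 22: leading byte 0xF2 = 11110010 → 4-byte char #9 = F2 A3 AE 91.
Offset 26: leading byte 0xEC = 11101100 → 3-byte char #10 = EC A5 BA.
Leading byte 0xEC = 11101100 matches 1110xxxx → 3-byte sequence.
Byte 1: 0xEC = 11101100, payload 1100 (4 bits).
Byte 2: 0xA5 = 10100101 (10xxxxxx ✓), payload 100101.
Byte 3: 0xBA = 10111010 (10xxxxxx ✓), payload 111010.
Concatenate: 1100100101111010 = 0xC97A (16 bits → U+C97A).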